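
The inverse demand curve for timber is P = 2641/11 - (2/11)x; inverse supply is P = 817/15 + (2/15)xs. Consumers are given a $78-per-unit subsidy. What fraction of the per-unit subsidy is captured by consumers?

Pre-subsidy: 2641/11 - (2/11)x = 817/15 + (2/15)x gives x* = 589 and P* = 133.
With the rebate, buyers effectively pay Pb = Ps − 78, where Ps is the price sellers receive.
On the curves, Pb = 2641/11 - (2/11)x and Ps = 817/15 + (2/15)x; the wedge Ps − Pb = 78 gives 817/15 + (2/15)x − (2641/11 - (2/11)x) = 78, so x' = 836.5.
Then Pb = 2641/11 − (2/11)·836.5 = 88 and Ps = 817/15 + (2/15)·836.5 = 166.
Buyers' price falls by P* − Pb = 133 − 88 = 45; sellers' price rises by Ps − P* = 166 − 133 = 33.
So consumers capture 45/78 = 15/26 of each unit of subsidy.

Consumer share = 15/26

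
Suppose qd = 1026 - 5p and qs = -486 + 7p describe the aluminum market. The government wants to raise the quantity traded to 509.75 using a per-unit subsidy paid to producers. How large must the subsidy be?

Required subsidy s = 39 per unit

At q = 509.75, invert demand for the buyer price: pb = (1026 − 509.75)/5 = 103.25; invert supply for the seller price: ps = (509.75 − (-486))/7 = 142.25.
The subsidy must fill the gap: s = ps − pb = 142.25 − 103.25 = 39.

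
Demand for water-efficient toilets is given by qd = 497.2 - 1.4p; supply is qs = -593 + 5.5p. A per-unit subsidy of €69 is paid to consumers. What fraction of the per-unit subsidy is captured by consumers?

Pre-subsidy: 497.2 - 1.4p = -593 + 5.5p gives p* = 158, q* = 276.
With the rebate, buyers effectively pay pb = ps − 69, where ps is the price sellers receive.
Demand in terms of ps becomes qd = 497.2 − 1.4(ps − 69) = 593.8 - 1.4ps. Setting this equal to supply: 593.8 - 1.4ps = -593 + 5.5ps, so ps = 172.
Buyers pay pb = 172 − 69 = 103; q' = -593 + 5.5·172 = 353.
Buyers' price falls by p* − pb = 158 − 103 = 55; sellers' price rises by ps − p* = 172 − 158 = 14.
So consumers capture 55/69 = 55/69 of each unit of subsidy.

Consumer share = 55/69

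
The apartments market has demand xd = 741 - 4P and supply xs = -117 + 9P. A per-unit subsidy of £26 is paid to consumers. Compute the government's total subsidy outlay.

Government cost = £14274

Pre-subsidy: 741 - 4P = -117 + 9P gives P* = 66, x* = 477.
With the rebate, buyers effectively pay Pb = Ps − 26, where Ps is the price sellers receive.
Demand in terms of Ps becomes xd = 741 − 4(Ps − 26) = 845 - 4Ps. Setting this equal to supply: 845 - 4Ps = -117 + 9Ps, so Ps = 74.
Buyers pay Pb = 74 − 26 = 48; x' = -117 + 9·74 = 549.
Government outlay = subsidy × quantity = 26 × 549 = 14274.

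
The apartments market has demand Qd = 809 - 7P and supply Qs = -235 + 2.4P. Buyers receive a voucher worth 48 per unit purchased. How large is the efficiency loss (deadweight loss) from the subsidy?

Pre-subsidy: 809 - 7P = -235 + 2.4P gives P* = 5220/47, Q* = 1483/47.
With the rebate, buyers effectively pay Pb = Ps − 48, where Ps is the price sellers receive.
Demand in terms of Ps becomes Qd = 809 − 7(Ps − 48) = 1145 - 7Ps. Setting this equal to supply: 1145 - 7Ps = -235 + 2.4Ps, so Ps = 6900/47.
Buyers pay Pb = 6900/47 − 48 = 4644/47; Q' = -235 + 2.4·(6900/47) = 5515/47.
The subsidy expands output by 5515/47 − 1483/47 = 4032/47 past the efficient level; on those units the gap between marginal cost and willingness to pay runs from 0 up to 48.
DWL = ½ × 48 × 4032/47 = 96768/47.

Deadweight loss = 96768/47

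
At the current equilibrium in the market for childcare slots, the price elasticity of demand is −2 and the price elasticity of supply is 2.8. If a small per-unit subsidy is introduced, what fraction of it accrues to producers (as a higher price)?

Producer share = 5/12

For a small subsidy around the equilibrium, the benefit split depends on the relative slopes, which at a point are proportional to the elasticities.
Buyer share = εs/(εs + |εd|) = 2.8/(2.8 + 2) = 7/12; seller share = |εd|/(εs + |εd|) = 5/12.
So producers capture 5/12 of the subsidy.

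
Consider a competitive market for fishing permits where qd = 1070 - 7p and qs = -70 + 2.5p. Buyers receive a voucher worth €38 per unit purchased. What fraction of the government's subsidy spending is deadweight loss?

DWL / government spending = 7/60

Pre-subsidy: 1070 - 7p = -70 + 2.5p gives p* = 120, q* = 230.
With the rebate, buyers effectively pay pb = ps − 38, where ps is the price sellers receive.
Demand in terms of ps becomes qd = 1070 − 7(ps − 38) = 1336 - 7ps. Setting this equal to supply: 1336 - 7ps = -70 + 2.5ps, so ps = 148.
Buyers pay pb = 148 − 38 = 110; q' = -70 + 2.5·148 = 300.
ΔCS = ½(230 + 300)(120 − 110) = 2650; ΔPS = ½(230 + 300)(148 − 120) = 7420.
Government spending = 38 × 300 = 11400.
DWL = ½ × 38 × (300 − 230) = 1330; fraction = 1330 / 11400 = 7/60.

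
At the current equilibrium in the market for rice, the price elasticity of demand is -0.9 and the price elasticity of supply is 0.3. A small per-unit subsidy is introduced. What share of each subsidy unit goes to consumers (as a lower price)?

For a small subsidy around the equilibrium, the benefit split depends on the relative slopes, which at a point are proportional to the elasticities.
Buyer share = εs/(εs + |εd|) = 0.3/(0.3 + 0.9) = 0.25; seller share = |εd|/(εs + |εd|) = 0.75.

Consumer share = 0.25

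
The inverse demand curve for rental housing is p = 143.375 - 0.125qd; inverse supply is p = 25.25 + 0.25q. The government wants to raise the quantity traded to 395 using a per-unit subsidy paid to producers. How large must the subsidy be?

At q = 395, from the demand curve buyers pay pb = 143.375 − 0.125·395 = 94; from the supply curve sellers need ps = 25.25 + 0.25·395 = 124.
The subsidy must fill the gap: s = ps − pb = 124 − 94 = 30.

Required subsidy s = 30 per unit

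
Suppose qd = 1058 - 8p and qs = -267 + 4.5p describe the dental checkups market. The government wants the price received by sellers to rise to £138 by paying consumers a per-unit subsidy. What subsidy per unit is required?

Required subsidy s = £50 per unit

At a seller price of 138, quantity supplied is -267 + 4.5·138 = 354.
Buyers absorb 354 only when they pay pb with 1058 − 8·pb = 354, i.e. pb = 88.
s = ps − pb = 138 − 88 = 50.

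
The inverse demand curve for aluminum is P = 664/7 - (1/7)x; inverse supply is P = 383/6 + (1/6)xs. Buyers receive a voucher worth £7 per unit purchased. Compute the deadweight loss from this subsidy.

Pre-subsidy: 664/7 - (1/7)x = 383/6 + (1/6)x gives x* = 1303/13 and P* = 1047/13.
With the rebate, buyers effectively pay Pb = Ps − 7, where Ps is the price sellers receive.
On the curves, Pb = 664/7 - (1/7)x and Ps = 383/6 + (1/6)x; the wedge Ps − Pb = 7 gives 383/6 + (1/6)x − (664/7 - (1/7)x) = 7, so x' = 1597/13.
Then Pb = 664/7 − (1/7)·(1597/13) = 1005/13 and Ps = 383/6 + (1/6)·(1597/13) = 1096/13.
The subsidy expands output by 1597/13 − 1303/13 = 294/13 past the efficient level; on those units the gap between marginal cost and willingness to pay runs from 0 up to 7.
DWL = ½ × 7 × 294/13 = 1029/13.

Deadweight loss = 1029/13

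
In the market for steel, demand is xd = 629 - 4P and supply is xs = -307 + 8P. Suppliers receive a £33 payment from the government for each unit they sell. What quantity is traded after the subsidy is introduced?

Pre-subsidy: 629 - 4P = -307 + 8P gives P* = 78, x* = 317.
With the subsidy, sellers receive Ps = Pb + 33 for each unit, where Pb is the price buyers pay.
Supply in terms of Pb becomes xs = -307 + 8(Pb + 33) = -43 + 8Pb. Setting this equal to demand: 629 - 4Pb = -43 + 8Pb, so Pb = 56.
Sellers receive Ps = 56 + 33 = 89; x' = 629 − 4·56 = 405.

x' = 405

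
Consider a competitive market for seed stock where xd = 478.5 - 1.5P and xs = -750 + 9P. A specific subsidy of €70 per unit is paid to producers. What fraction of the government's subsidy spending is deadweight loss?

Pre-subsidy: 478.5 - 1.5P = -750 + 9P gives P* = 117, x* = 303.
With the subsidy, sellers receive Ps = Pb + 70 for each unit, where Pb is the price buyers pay.
Supply in terms of Pb becomes xs = -750 + 9(Pb + 70) = -120 + 9Pb. Setting this equal to demand: 478.5 - 1.5Pb = -120 + 9Pb, so Pb = 57.
Sellers receive Ps = 57 + 70 = 127; x' = 478.5 − 1.5·57 = 393.
ΔCS = ½(303 + 393)(117 − 57) = 20880; ΔPS = ½(303 + 393)(127 − 117) = 3480.
Government spending = 70 × 393 = 27510.
DWL = ½ × 70 × (393 − 303) = 3150; fraction = 3150 / 27510 = 15/131.

DWL / government spending = 15/131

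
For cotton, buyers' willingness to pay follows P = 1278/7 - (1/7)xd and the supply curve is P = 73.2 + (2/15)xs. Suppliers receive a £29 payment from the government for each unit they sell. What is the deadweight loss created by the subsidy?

Pre-subsidy: 1278/7 - (1/7)x = 73.2 + (2/15)x gives x* = 396 and P* = 126.
With the subsidy, sellers receive Ps = Pb + 29 for each unit, where Pb is the price buyers pay.
On the curves, Pb = 1278/7 - (1/7)x and Ps = 73.2 + (2/15)x; the wedge Ps − Pb = 29 gives 73.2 + (2/15)x − (1278/7 - (1/7)x) = 29, so x' = 501.
Then Pb = 1278/7 − (1/7)·501 = 111 and Ps = 73.2 + (2/15)·501 = 140.
The subsidy expands output by 501 − 396 = 105 past the efficient level; on those units the gap between marginal cost and willingness to pay runs from 0 up to 29.
DWL = ½ × 29 × 105 = 1522.5.

Deadweight loss = £1522.5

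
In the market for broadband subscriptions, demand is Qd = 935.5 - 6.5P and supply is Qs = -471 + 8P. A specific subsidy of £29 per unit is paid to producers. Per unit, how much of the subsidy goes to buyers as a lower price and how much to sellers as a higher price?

Pre-subsidy: 935.5 - 6.5P = -471 + 8P gives P* = 97, Q* = 305.
With the subsidy, sellers receive Ps = Pb + 29 for each unit, where Pb is the price buyers pay.
Supply in terms of Pb becomes Qs = -471 + 8(Pb + 29) = -239 + 8Pb. Setting this equal to demand: 935.5 - 6.5Pb = -239 + 8Pb, so Pb = 81.
Sellers receive Ps = 81 + 29 = 110; Q' = 935.5 − 6.5·81 = 409.
Buyers' price falls by P* − Pb = 97 − 81 = 16; sellers' price rises by Ps − P* = 110 − 97 = 13.

Buyers gain £16 per unit; sellers gain £13 per unit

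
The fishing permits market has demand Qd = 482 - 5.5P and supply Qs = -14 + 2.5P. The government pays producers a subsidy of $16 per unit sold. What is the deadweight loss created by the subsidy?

Pre-subsidy: 482 - 5.5P = -14 + 2.5P gives P* = 62, Q* = 141.
With the subsidy, sellers receive Ps = Pb + 16 for each unit, where Pb is the price buyers pay.
Supply in terms of Pb becomes Qs = -14 + 2.5(Pb + 16) = 26 + 2.5Pb. Setting this equal to demand: 482 - 5.5Pb = 26 + 2.5Pb, so Pb = 57.
Sellers receive Ps = 57 + 16 = 73; Q' = 482 − 5.5·57 = 168.5.
The subsidy expands output by 168.5 − 141 = 27.5 past the efficient level; on those units the gap between marginal cost and willingness to pay runs from 0 up to 16.
DWL = ½ × 16 × 27.5 = 220.

Deadweight loss = $220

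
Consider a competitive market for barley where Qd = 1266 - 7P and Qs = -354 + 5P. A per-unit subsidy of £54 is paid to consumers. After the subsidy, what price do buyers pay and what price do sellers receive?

Pre-subsidy: 1266 - 7P = -354 + 5P gives P* = 135, Q* = 321.
With the rebate, buyers effectively pay Pb = Ps − 54, where Ps is the price sellers receive.
Demand in terms of Ps becomes Qd = 1266 − 7(Ps − 54) = 1644 - 7Ps. Setting this equal to supply: 1644 - 7Ps = -354 + 5Ps, so Ps = 166.5.
Buyers pay Pb = 166.5 − 54 = 112.5; Q' = -354 + 5·166.5 = 478.5.

Buyers pay £112.5; sellers receive £166.5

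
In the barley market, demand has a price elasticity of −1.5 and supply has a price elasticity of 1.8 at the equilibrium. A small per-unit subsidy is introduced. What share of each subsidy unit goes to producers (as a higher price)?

Producer share = 5/11

For a small subsidy around the equilibrium, the benefit split depends on the relative slopes, which at a point are proportional to the elasticities.
Buyer share = εs/(εs + |εd|) = 1.8/(1.8 + 1.5) = 6/11; seller share = |εd|/(εs + |εd|) = 5/11.
So producers capture 5/11 of the subsidy.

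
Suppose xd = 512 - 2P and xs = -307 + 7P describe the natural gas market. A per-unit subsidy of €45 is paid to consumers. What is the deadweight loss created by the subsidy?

Pre-subsidy: 512 - 2P = -307 + 7P gives P* = 91, x* = 330.
With the rebate, buyers effectively pay Pb = Ps − 45, where Ps is the price sellers receive.
Demand in terms of Ps becomes xd = 512 − 2(Ps − 45) = 602 - 2Ps. Setting this equal to supply: 602 - 2Ps = -307 + 7Ps, so Ps = 101.
Buyers pay Pb = 101 − 45 = 56; x' = -307 + 7·101 = 400.
The subsidy expands output by 400 − 330 = 70 past the efficient level; on those units the gap between marginal cost and willingness to pay runs from 0 up to 45.
DWL = ½ × 45 × 70 = 1575.

Deadweight loss = €1575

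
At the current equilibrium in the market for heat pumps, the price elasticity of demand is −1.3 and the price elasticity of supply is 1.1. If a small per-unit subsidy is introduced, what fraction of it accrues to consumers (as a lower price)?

Consumer share = 11/24

For a small subsidy around the equilibrium, the benefit split depends on the relative slopes, which at a point are proportional to the elasticities.
Buyer share = εs/(εs + |εd|) = 1.1/(1.1 + 1.3) = 11/24; seller share = |εd|/(εs + |εd|) = 13/24.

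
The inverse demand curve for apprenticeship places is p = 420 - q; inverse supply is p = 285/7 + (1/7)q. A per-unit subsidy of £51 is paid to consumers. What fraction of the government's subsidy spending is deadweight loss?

Pre-subsidy: 420 - q = 285/7 + (1/7)q gives q* = 331.875 and p* = 88.125.
With the rebate, buyers effectively pay pb = ps − 51, where ps is the price sellers receive.
On the curves, pb = 420 - q and ps = 285/7 + (1/7)q; the wedge ps − pb = 51 gives 285/7 + (1/7)q − (420 - q) = 51, so q' = 376.5.
Then pb = 420 − 1·376.5 = 43.5 and ps = 285/7 + (1/7)·376.5 = 94.5.
ΔCS = ½(331.875 + 376.5)(88.125 − 43.5) = 15805.6171875; ΔPS = ½(331.875 + 376.5)(94.5 − 88.125) = 2257.9453125.
Government spending = 51 × 376.5 = 19201.5.
DWL = ½ × 51 × (376.5 − 331.875) = 1137.9375; fraction = 1137.9375 / 19201.5 = 119/2008.

DWL / government spending = 119/2008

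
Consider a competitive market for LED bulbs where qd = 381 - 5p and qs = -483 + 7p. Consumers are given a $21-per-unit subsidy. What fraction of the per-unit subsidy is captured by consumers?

Pre-subsidy: 381 - 5p = -483 + 7p gives p* = 72, q* = 21.
With the rebate, buyers effectively pay pb = ps − 21, where ps is the price sellers receive.
Demand in terms of ps becomes qd = 381 − 5(ps − 21) = 486 - 5ps. Setting this equal to supply: 486 - 5ps = -483 + 7ps, so ps = 80.75.
Buyers pay pb = 80.75 − 21 = 59.75; q' = -483 + 7·80.75 = 82.25.
Buyers' price falls by p* − pb = 72 − 59.75 = 12.25; sellers' price rises by ps − p* = 80.75 − 72 = 8.75.
So consumers capture 12.25/21 = 7/12 of each unit of subsidy.

Consumer share = 7/12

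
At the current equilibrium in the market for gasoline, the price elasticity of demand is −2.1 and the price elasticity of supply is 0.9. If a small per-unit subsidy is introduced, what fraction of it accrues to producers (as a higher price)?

Producer share = 0.7

For a small subsidy around the equilibrium, the benefit split depends on the relative slopes, which at a point are proportional to the elasticities.
Buyer share = εs/(εs + |εd|) = 0.9/(0.9 + 2.1) = 0.3; seller share = |εd|/(εs + |εd|) = 0.7.
So producers capture 0.7 of the subsidy.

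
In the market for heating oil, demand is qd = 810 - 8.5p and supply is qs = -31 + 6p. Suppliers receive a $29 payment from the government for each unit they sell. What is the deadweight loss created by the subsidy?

Deadweight loss = $1479

Pre-subsidy: 810 - 8.5p = -31 + 6p gives p* = 58, q* = 317.
With the subsidy, sellers receive ps = pb + 29 for each unit, where pb is the price buyers pay.
Supply in terms of pb becomes qs = -31 + 6(pb + 29) = 143 + 6pb. Setting this equal to demand: 810 - 8.5pb = 143 + 6pb, so pb = 46.
Sellers receive ps = 46 + 29 = 75; q' = 810 − 8.5·46 = 419.
The subsidy expands output by 419 − 317 = 102 past the efficient level; on those units the gap between marginal cost and willingness to pay runs from 0 up to 29.
DWL = ½ × 29 × 102 = 1479.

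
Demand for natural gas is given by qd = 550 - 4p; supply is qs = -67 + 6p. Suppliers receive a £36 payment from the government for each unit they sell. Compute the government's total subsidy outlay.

Government cost = £14025.6

Pre-subsidy: 550 - 4p = -67 + 6p gives p* = 61.7, q* = 303.2.
With the subsidy, sellers receive ps = pb + 36 for each unit, where pb is the price buyers pay.
Supply in terms of pb becomes qs = -67 + 6(pb + 36) = 149 + 6pb. Setting this equal to demand: 550 - 4pb = 149 + 6pb, so pb = 40.1.
Sellers receive ps = 40.1 + 36 = 76.1; q' = 550 − 4·40.1 = 389.6.
Government outlay = subsidy × quantity = 36 × 389.6 = 14025.6.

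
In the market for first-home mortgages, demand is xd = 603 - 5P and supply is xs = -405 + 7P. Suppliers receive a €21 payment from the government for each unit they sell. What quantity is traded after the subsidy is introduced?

Pre-subsidy: 603 - 5P = -405 + 7P gives P* = 84, x* = 183.
With the subsidy, sellers receive Ps = Pb + 21 for each unit, where Pb is the price buyers pay.
Supply in terms of Pb becomes xs = -405 + 7(Pb + 21) = -258 + 7Pb. Setting this equal to demand: 603 - 5Pb = -258 + 7Pb, so Pb = 71.75.
Sellers receive Ps = 71.75 + 21 = 92.75; x' = 603 − 5·71.75 = 244.25.

x' = 244.25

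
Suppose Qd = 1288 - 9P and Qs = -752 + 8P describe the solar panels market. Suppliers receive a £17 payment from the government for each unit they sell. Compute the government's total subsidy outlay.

Government cost = £4760

Pre-subsidy: 1288 - 9P = -752 + 8P gives P* = 120, Q* = 208.
With the subsidy, sellers receive Ps = Pb + 17 for each unit, where Pb is the price buyers pay.
Supply in terms of Pb becomes Qs = -752 + 8(Pb + 17) = -616 + 8Pb. Setting this equal to demand: 1288 - 9Pb = -616 + 8Pb, so Pb = 112.
Sellers receive Ps = 112 + 17 = 129; Q' = 1288 − 9·112 = 280.
Government outlay = subsidy × quantity = 17 × 280 = 4760.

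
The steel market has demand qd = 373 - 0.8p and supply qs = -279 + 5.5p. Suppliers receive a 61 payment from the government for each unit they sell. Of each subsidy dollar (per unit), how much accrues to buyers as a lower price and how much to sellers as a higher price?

Pre-subsidy: 373 - 0.8p = -279 + 5.5p gives p* = 6520/63, q* = 18283/63.
With the subsidy, sellers receive ps = pb + 61 for each unit, where pb is the price buyers pay.
Supply in terms of pb becomes qs = -279 + 5.5(pb + 61) = 56.5 + 5.5pb. Setting this equal to demand: 373 - 0.8pb = 56.5 + 5.5pb, so pb = 1055/21.
Sellers receive ps = 1055/21 + 61 = 2336/21; q' = 373 − 0.8·(1055/21) = 6989/21.
Buyers' price falls by p* − pb = 6520/63 − 1055/21 = 3355/63; sellers' price rises by ps − p* = 2336/21 − 6520/63 = 488/63.

Buyers gain 3355/63 per unit; sellers gain 488/63 per unit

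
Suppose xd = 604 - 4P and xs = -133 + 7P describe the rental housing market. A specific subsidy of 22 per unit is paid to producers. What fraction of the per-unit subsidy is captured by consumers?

Consumer share = 7/11

Pre-subsidy: 604 - 4P = -133 + 7P gives P* = 67, x* = 336.
With the subsidy, sellers receive Ps = Pb + 22 for each unit, where Pb is the price buyers pay.
Supply in terms of Pb becomes xs = -133 + 7(Pb + 22) = 21 + 7Pb. Setting this equal to demand: 604 - 4Pb = 21 + 7Pb, so Pb = 53.
Sellers receive Ps = 53 + 22 = 75; x' = 604 − 4·53 = 392.
Buyers' price falls by P* − Pb = 67 − 53 = 14; sellers' price rises by Ps − P* = 75 − 67 = 8.
So consumers capture 14/22 = 7/11 of each unit of subsidy.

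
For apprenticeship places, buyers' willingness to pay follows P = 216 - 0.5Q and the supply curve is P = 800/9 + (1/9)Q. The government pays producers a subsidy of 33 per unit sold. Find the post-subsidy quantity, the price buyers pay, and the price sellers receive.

Q' = 262; buyers pay 85; sellers receive 118

Pre-subsidy: 216 - 0.5Q = 800/9 + (1/9)Q gives Q* = 208 and P* = 112.
With the subsidy, sellers receive Ps = Pb + 33 for each unit, where Pb is the price buyers pay.
On the curves, Pb = 216 - 0.5Q and Ps = 800/9 + (1/9)Q; the wedge Ps − Pb = 33 gives 800/9 + (1/9)Q − (216 - 0.5Q) = 33, so Q' = 262.
Then Pb = 216 − 0.5·262 = 85 and Ps = 800/9 + (1/9)·262 = 118.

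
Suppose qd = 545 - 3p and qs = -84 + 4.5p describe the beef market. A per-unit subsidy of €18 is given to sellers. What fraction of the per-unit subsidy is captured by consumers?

Pre-subsidy: 545 - 3p = -84 + 4.5p gives p* = 1258/15, q* = 293.4.
With the subsidy, sellers receive ps = pb + 18 for each unit, where pb is the price buyers pay.
Supply in terms of pb becomes qs = -84 + 4.5(pb + 18) = -3 + 4.5pb. Setting this equal to demand: 545 - 3pb = -3 + 4.5pb, so pb = 1096/15.
Sellers receive ps = 1096/15 + 18 = 1366/15; q' = 545 − 3·(1096/15) = 325.8.
Buyers' price falls by p* − pb = 1258/15 − 1096/15 = 10.8; sellers' price rises by ps − p* = 1366/15 − 1258/15 = 7.2.
So consumers capture 10.8/18 = 0.6 of each unit of subsidy.

Consumer share = 0.6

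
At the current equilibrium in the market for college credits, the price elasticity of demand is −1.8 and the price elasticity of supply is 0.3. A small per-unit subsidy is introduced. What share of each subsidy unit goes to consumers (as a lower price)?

Consumer share = 1/7

For a small subsidy around the equilibrium, the benefit split depends on the relative slopes, which at a point are proportional to the elasticities.
Buyer share = εs/(εs + |εd|) = 0.3/(0.3 + 1.8) = 1/7; seller share = |εd|/(εs + |εd|) = 6/7.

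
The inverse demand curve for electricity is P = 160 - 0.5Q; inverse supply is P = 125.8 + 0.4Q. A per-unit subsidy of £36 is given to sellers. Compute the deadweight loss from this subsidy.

Pre-subsidy: 160 - 0.5Q = 125.8 + 0.4Q gives Q* = 38 and P* = 141.
With the subsidy, sellers receive Ps = Pb + 36 for each unit, where Pb is the price buyers pay.
On the curves, Pb = 160 - 0.5Q and Ps = 125.8 + 0.4Q; the wedge Ps − Pb = 36 gives 125.8 + 0.4Q − (160 - 0.5Q) = 36, so Q' = 78.
Then Pb = 160 − 0.5·78 = 121 and Ps = 125.8 + 0.4·78 = 157.
The subsidy expands output by 78 − 38 = 40 past the efficient level; on those units the gap between marginal cost and willingness to pay runs from 0 up to 36.
DWL = ½ × 36 × 40 = 720.

Deadweight loss = £720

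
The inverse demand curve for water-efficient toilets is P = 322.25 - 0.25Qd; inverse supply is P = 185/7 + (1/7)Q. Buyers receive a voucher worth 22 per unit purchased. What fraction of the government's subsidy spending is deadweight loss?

Pre-subsidy: 322.25 - 0.25Q = 185/7 + (1/7)Q gives Q* = 753 and P* = 134.
With the rebate, buyers effectively pay Pb = Ps − 22, where Ps is the price sellers receive.
On the curves, Pb = 322.25 - 0.25Q and Ps = 185/7 + (1/7)Q; the wedge Ps − Pb = 22 gives 185/7 + (1/7)Q − (322.25 - 0.25Q) = 22, so Q' = 809.
Then Pb = 322.25 − 0.25·809 = 120 and Ps = 185/7 + (1/7)·809 = 142.
ΔCS = ½(753 + 809)(134 − 120) = 10934; ΔPS = ½(753 + 809)(142 − 134) = 6248.
Government spending = 22 × 809 = 17798.
DWL = ½ × 22 × (809 − 753) = 616; fraction = 616 / 17798 = 28/809.

DWL / government spending = 28/809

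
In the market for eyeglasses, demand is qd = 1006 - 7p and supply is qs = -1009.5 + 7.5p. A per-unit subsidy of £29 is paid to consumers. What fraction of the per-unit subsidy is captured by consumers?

Pre-subsidy: 1006 - 7p = -1009.5 + 7.5p gives p* = 139, q* = 33.
With the rebate, buyers effectively pay pb = ps − 29, where ps is the price sellers receive.
Demand in terms of ps becomes qd = 1006 − 7(ps − 29) = 1209 - 7ps. Setting this equal to supply: 1209 - 7ps = -1009.5 + 7.5ps, so ps = 153.
Buyers pay pb = 153 − 29 = 124; q' = -1009.5 + 7.5·153 = 138.
Buyers' price falls by p* − pb = 139 − 124 = 15; sellers' price rises by ps − p* = 153 − 139 = 14.
So consumers capture 15/29 = 15/29 of each unit of subsidy.

Consumer share = 15/29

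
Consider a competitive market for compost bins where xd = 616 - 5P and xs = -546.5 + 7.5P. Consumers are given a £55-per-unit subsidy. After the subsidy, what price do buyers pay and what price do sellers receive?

Buyers pay £60; sellers receive £115

Pre-subsidy: 616 - 5P = -546.5 + 7.5P gives P* = 93, x* = 151.
With the rebate, buyers effectively pay Pb = Ps − 55, where Ps is the price sellers receive.
Demand in terms of Ps becomes xd = 616 − 5(Ps − 55) = 891 - 5Ps. Setting this equal to supply: 891 - 5Ps = -546.5 + 7.5Ps, so Ps = 115.
Buyers pay Pb = 115 − 55 = 60; x' = -546.5 + 7.5·115 = 316.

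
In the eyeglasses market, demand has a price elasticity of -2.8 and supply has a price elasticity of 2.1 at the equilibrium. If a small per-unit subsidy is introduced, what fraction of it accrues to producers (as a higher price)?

Producer share = 4/7

For a small subsidy around the equilibrium, the benefit split depends on the relative slopes, which at a point are proportional to the elasticities.
Buyer share = εs/(εs + |εd|) = 2.1/(2.1 + 2.8) = 3/7; seller share = |εd|/(εs + |εd|) = 4/7.
So producers capture 4/7 of the subsidy.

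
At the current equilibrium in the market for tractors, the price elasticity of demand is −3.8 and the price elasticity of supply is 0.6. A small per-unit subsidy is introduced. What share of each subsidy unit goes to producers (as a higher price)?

For a small subsidy around the equilibrium, the benefit split depends on the relative slopes, which at a point are proportional to the elasticities.
Buyer share = εs/(εs + |εd|) = 0.6/(0.6 + 3.8) = 3/22; seller share = |εd|/(εs + |εd|) = 19/22.
So producers capture 19/22 of the subsidy.

Producer share = 19/22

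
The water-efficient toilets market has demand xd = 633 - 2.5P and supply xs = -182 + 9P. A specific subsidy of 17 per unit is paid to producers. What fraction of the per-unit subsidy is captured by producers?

Pre-subsidy: 633 - 2.5P = -182 + 9P gives P* = 1630/23, x* = 10484/23.
With the subsidy, sellers receive Ps = Pb + 17 for each unit, where Pb is the price buyers pay.
Supply in terms of Pb becomes xs = -182 + 9(Pb + 17) = -29 + 9Pb. Setting this equal to demand: 633 - 2.5Pb = -29 + 9Pb, so Pb = 1324/23.
Sellers receive Ps = 1324/23 + 17 = 1715/23; x' = 633 − 2.5·(1324/23) = 11249/23.
Buyers' price falls by P* − Pb = 1630/23 − 1324/23 = 306/23; sellers' price rises by Ps − P* = 1715/23 − 1630/23 = 85/23.
So producers capture (85/23)/17 = 5/23 of each unit of subsidy.

Producer share = 5/23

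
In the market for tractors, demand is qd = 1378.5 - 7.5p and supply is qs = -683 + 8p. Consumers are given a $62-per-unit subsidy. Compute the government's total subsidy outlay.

Pre-subsidy: 1378.5 - 7.5p = -683 + 8p gives p* = 133, q* = 381.
With the rebate, buyers effectively pay pb = ps − 62, where ps is the price sellers receive.
Demand in terms of ps becomes qd = 1378.5 − 7.5(ps − 62) = 1843.5 - 7.5ps. Setting this equal to supply: 1843.5 - 7.5ps = -683 + 8ps, so ps = 163.
Buyers pay pb = 163 − 62 = 101; q' = -683 + 8·163 = 621.
Government outlay = subsidy × quantity = 62 × 621 = 38502.

Government cost = $38502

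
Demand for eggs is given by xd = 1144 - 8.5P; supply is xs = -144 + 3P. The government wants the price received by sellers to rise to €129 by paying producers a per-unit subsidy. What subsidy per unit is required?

At a seller price of 129, quantity supplied is -144 + 3·129 = 243.
Buyers absorb 243 only when they pay Pb with 1144 − 8.5·Pb = 243, i.e. Pb = 106.
s = Ps − Pb = 129 − 106 = 23.

Required subsidy s = €23 per unit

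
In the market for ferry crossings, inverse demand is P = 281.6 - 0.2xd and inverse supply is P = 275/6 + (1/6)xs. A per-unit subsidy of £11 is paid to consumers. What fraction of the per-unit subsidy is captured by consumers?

Consumer share = 6/11

Pre-subsidy: 281.6 - 0.2x = 275/6 + (1/6)x gives x* = 643 and P* = 153.
With the rebate, buyers effectively pay Pb = Ps − 11, where Ps is the price sellers receive.
On the curves, Pb = 281.6 - 0.2x and Ps = 275/6 + (1/6)x; the wedge Ps − Pb = 11 gives 275/6 + (1/6)x − (281.6 - 0.2x) = 11, so x' = 673.
Then Pb = 281.6 − 0.2·673 = 147 and Ps = 275/6 + (1/6)·673 = 158.
Buyers' price falls by P* − Pb = 153 − 147 = 6; sellers' price rises by Ps − P* = 158 − 153 = 5.
So consumers capture 6/11 = 6/11 of each unit of subsidy.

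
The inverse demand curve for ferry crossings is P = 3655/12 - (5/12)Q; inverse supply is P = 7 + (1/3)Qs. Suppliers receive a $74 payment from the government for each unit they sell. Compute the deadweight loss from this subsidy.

Deadweight loss = 10952/3

Pre-subsidy: 3655/12 - (5/12)Q = 7 + (1/3)Q gives Q* = 3571/9 and P* = 3760/27.
With the subsidy, sellers receive Ps = Pb + 74 for each unit, where Pb is the price buyers pay.
On the curves, Pb = 3655/12 - (5/12)Q and Ps = 7 + (1/3)Q; the wedge Ps − Pb = 74 gives 7 + (1/3)Q − (3655/12 - (5/12)Q) = 74, so Q' = 4459/9.
Then Pb = 3655/12 − (5/12)·(4459/9) = 2650/27 and Ps = 7 + (1/3)·(4459/9) = 4648/27.
The subsidy expands output by 4459/9 − 3571/9 = 296/3 past the efficient level; on those units the gap between marginal cost and willingness to pay runs from 0 up to 74.
DWL = ½ × 74 × 296/3 = 10952/3.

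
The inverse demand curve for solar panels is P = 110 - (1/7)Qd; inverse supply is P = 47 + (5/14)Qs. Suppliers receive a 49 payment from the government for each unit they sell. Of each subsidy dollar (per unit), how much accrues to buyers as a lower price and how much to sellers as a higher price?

Buyers gain 14 per unit; sellers gain 35 per unit

Pre-subsidy: 110 - (1/7)Q = 47 + (5/14)Q gives Q* = 126 and P* = 92.
With the subsidy, sellers receive Ps = Pb + 49 for each unit, where Pb is the price buyers pay.
On the curves, Pb = 110 - (1/7)Q and Ps = 47 + (5/14)Q; the wedge Ps − Pb = 49 gives 47 + (5/14)Q − (110 - (1/7)Q) = 49, so Q' = 224.
Then Pb = 110 − (1/7)·224 = 78 and Ps = 47 + (5/14)·224 = 127.
Buyers' price falls by P* − Pb = 92 − 78 = 14; sellers' price rises by Ps − P* = 127 − 92 = 35.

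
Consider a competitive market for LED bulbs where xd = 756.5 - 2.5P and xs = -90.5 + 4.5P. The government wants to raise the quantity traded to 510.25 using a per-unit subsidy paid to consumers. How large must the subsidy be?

At x = 510.25, invert demand for the buyer price: Pb = (756.5 − 510.25)/2.5 = 98.5; invert supply for the seller price: Ps = (510.25 − (-90.5))/4.5 = 133.5.
The subsidy must fill the gap: s = Ps − Pb = 133.5 − 98.5 = 35.

Required subsidy s = 35 per unit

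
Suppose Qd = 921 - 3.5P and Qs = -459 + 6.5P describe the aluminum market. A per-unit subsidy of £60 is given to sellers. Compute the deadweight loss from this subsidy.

Pre-subsidy: 921 - 3.5P = -459 + 6.5P gives P* = 138, Q* = 438.
With the subsidy, sellers receive Ps = Pb + 60 for each unit, where Pb is the price buyers pay.
Supply in terms of Pb becomes Qs = -459 + 6.5(Pb + 60) = -69 + 6.5Pb. Setting this equal to demand: 921 - 3.5Pb = -69 + 6.5Pb, so Pb = 99.
Sellers receive Ps = 99 + 60 = 159; Q' = 921 − 3.5·99 = 574.5.
The subsidy expands output by 574.5 − 438 = 136.5 past the efficient level; on those units the gap between marginal cost and willingness to pay runs from 0 up to 60.
DWL = ½ × 60 × 136.5 = 4095.

Deadweight loss = £4095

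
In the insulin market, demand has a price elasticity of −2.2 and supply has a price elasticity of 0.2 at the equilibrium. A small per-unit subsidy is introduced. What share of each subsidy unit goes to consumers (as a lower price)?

For a small subsidy around the equilibrium, the benefit split depends on the relative slopes, which at a point are proportional to the elasticities.
Buyer share = εs/(εs + |εd|) = 0.2/(0.2 + 2.2) = 1/12; seller share = |εd|/(εs + |εd|) = 11/12.

Consumer share = 1/12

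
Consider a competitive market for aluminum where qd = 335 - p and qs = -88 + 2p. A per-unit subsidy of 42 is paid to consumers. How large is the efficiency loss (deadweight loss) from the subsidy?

Deadweight loss = 588

Pre-subsidy: 335 - p = -88 + 2p gives p* = 141, q* = 194.
With the rebate, buyers effectively pay pb = ps − 42, where ps is the price sellers receive.
Demand in terms of ps becomes qd = 335 − 1(ps − 42) = 377 - ps. Setting this equal to supply: 377 - ps = -88 + 2ps, so ps = 155.
Buyers pay pb = 155 − 42 = 113; q' = -88 + 2·155 = 222.
The subsidy expands output by 222 − 194 = 28 past the efficient level; on those units the gap between marginal cost and willingness to pay runs from 0 up to 42.
DWL = ½ × 42 × 28 = 588.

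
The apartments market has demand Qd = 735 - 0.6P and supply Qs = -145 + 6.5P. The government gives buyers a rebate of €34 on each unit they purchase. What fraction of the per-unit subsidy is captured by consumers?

Consumer share = 65/71

Pre-subsidy: 735 - 0.6P = -145 + 6.5P gives P* = 8800/71, Q* = 46905/71.
With the rebate, buyers effectively pay Pb = Ps − 34, where Ps is the price sellers receive.
Demand in terms of Ps becomes Qd = 735 − 0.6(Ps − 34) = 755.4 - 0.6Ps. Setting this equal to supply: 755.4 - 0.6Ps = -145 + 6.5Ps, so Ps = 9004/71.
Buyers pay Pb = 9004/71 − 34 = 6590/71; Q' = -145 + 6.5·(9004/71) = 48231/71.
Buyers' price falls by P* − Pb = 8800/71 − 6590/71 = 2210/71; sellers' price rises by Ps − P* = 9004/71 − 8800/71 = 204/71.
So consumers capture (2210/71)/34 = 65/71 of each unit of subsidy.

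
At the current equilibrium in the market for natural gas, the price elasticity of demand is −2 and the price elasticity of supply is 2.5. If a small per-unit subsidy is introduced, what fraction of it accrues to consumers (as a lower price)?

For a small subsidy around the equilibrium, the benefit split depends on the relative slopes, which at a point are proportional to the elasticities.
Buyer share = εs/(εs + |εd|) = 2.5/(2.5 + 2) = 5/9; seller share = |εd|/(εs + |εd|) = 4/9.

Consumer share = 5/9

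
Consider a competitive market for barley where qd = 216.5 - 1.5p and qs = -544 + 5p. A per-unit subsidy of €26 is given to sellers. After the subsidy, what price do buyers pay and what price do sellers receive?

Pre-subsidy: 216.5 - 1.5p = -544 + 5p gives p* = 117, q* = 41.
With the subsidy, sellers receive ps = pb + 26 for each unit, where pb is the price buyers pay.
Supply in terms of pb becomes qs = -544 + 5(pb + 26) = -414 + 5pb. Setting this equal to demand: 216.5 - 1.5pb = -414 + 5pb, so pb = 97.
Sellers receive ps = 97 + 26 = 123; q' = 216.5 − 1.5·97 = 71.

Buyers pay €97; sellers receive €123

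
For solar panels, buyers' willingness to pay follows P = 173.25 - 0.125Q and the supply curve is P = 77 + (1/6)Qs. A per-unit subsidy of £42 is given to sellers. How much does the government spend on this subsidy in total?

Pre-subsidy: 173.25 - 0.125Q = 77 + (1/6)Q gives Q* = 330 and P* = 132.
With the subsidy, sellers receive Ps = Pb + 42 for each unit, where Pb is the price buyers pay.
On the curves, Pb = 173.25 - 0.125Q and Ps = 77 + (1/6)Q; the wedge Ps − Pb = 42 gives 77 + (1/6)Q − (173.25 - 0.125Q) = 42, so Q' = 474.
Then Pb = 173.25 − 0.125·474 = 114 and Ps = 77 + (1/6)·474 = 156.
Government outlay = subsidy × quantity = 42 × 474 = 19908.

Government cost = £19908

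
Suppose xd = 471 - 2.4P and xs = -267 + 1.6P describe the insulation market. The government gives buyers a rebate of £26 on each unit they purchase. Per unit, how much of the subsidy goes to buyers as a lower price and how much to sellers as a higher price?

Buyers gain £10.4 per unit; sellers gain £15.6 per unit

Pre-subsidy: 471 - 2.4P = -267 + 1.6P gives P* = 184.5, x* = 28.2.
With the rebate, buyers effectively pay Pb = Ps − 26, where Ps is the price sellers receive.
Demand in terms of Ps becomes xd = 471 − 2.4(Ps − 26) = 533.4 - 2.4Ps. Setting this equal to supply: 533.4 - 2.4Ps = -267 + 1.6Ps, so Ps = 200.1.
Buyers pay Pb = 200.1 − 26 = 174.1; x' = -267 + 1.6·200.1 = 53.16.
Buyers' price falls by P* − Pb = 184.5 − 174.1 = 10.4; sellers' price rises by Ps − P* = 200.1 − 184.5 = 15.6.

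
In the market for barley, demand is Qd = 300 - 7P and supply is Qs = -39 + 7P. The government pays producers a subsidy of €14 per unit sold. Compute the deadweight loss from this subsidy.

Deadweight loss = €343

Pre-subsidy: 300 - 7P = -39 + 7P gives P* = 339/14, Q* = 130.5.
With the subsidy, sellers receive Ps = Pb + 14 for each unit, where Pb is the price buyers pay.
Supply in terms of Pb becomes Qs = -39 + 7(Pb + 14) = 59 + 7Pb. Setting this equal to demand: 300 - 7Pb = 59 + 7Pb, so Pb = 241/14.
Sellers receive Ps = 241/14 + 14 = 437/14; Q' = 300 − 7·(241/14) = 179.5.
The subsidy expands output by 179.5 − 130.5 = 49 past the efficient level; on those units the gap between marginal cost and willingness to pay runs from 0 up to 14.
DWL = ½ × 14 × 49 = 343.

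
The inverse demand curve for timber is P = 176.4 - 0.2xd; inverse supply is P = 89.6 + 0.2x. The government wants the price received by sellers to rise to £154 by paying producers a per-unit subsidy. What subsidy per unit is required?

At a seller price of 154, quantity supplied is -448 + 5·154 = 322.
Buyers absorb 322 only when they pay Pb = 176.4 − 0.2·322 = 112.
s = Ps − Pb = 154 − 112 = 42.

Required subsidy s = £42 per unit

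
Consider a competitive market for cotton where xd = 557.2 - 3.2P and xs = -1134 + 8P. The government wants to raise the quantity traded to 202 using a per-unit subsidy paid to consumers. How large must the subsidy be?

At x = 202, invert demand for the buyer price: Pb = (557.2 − 202)/3.2 = 111; invert supply for the seller price: Ps = (202 − (-1134))/8 = 167.
The subsidy must fill the gap: s = Ps − Pb = 167 − 111 = 56.

Required subsidy s = 56 per unit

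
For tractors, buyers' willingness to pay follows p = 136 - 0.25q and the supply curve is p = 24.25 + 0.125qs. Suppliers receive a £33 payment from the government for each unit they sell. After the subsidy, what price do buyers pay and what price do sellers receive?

Pre-subsidy: 136 - 0.25q = 24.25 + 0.125q gives q* = 298 and p* = 61.5.
With the subsidy, sellers receive ps = pb + 33 for each unit, where pb is the price buyers pay.
On the curves, pb = 136 - 0.25q and ps = 24.25 + 0.125q; the wedge ps − pb = 33 gives 24.25 + 0.125q − (136 - 0.25q) = 33, so q' = 386.
Then pb = 136 − 0.25·386 = 39.5 and ps = 24.25 + 0.125·386 = 72.5.

Buyers pay £39.5; sellers receive £72.5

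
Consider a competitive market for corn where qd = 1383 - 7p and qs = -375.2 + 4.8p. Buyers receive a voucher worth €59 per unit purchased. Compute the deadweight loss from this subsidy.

Deadweight loss = €4956

Pre-subsidy: 1383 - 7p = -375.2 + 4.8p gives p* = 149, q* = 340.
With the rebate, buyers effectively pay pb = ps − 59, where ps is the price sellers receive.
Demand in terms of ps becomes qd = 1383 − 7(ps − 59) = 1796 - 7ps. Setting this equal to supply: 1796 - 7ps = -375.2 + 4.8ps, so ps = 184.
Buyers pay pb = 184 − 59 = 125; q' = -375.2 + 4.8·184 = 508.
The subsidy expands output by 508 − 340 = 168 past the efficient level; on those units the gap between marginal cost and willingness to pay runs from 0 up to 59.
DWL = ½ × 59 × 168 = 4956.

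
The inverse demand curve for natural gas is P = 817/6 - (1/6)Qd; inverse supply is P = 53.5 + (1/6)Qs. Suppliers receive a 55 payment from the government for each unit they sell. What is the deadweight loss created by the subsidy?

Deadweight loss = 4537.5

Pre-subsidy: 817/6 - (1/6)Q = 53.5 + (1/6)Q gives Q* = 248 and P* = 569/6.
With the subsidy, sellers receive Ps = Pb + 55 for each unit, where Pb is the price buyers pay.
On the curves, Pb = 817/6 - (1/6)Q and Ps = 53.5 + (1/6)Q; the wedge Ps − Pb = 55 gives 53.5 + (1/6)Q − (817/6 - (1/6)Q) = 55, so Q' = 413.
Then Pb = 817/6 − (1/6)·413 = 202/3 and Ps = 53.5 + (1/6)·413 = 367/3.
The subsidy expands output by 413 − 248 = 165 past the efficient level; on those units the gap between marginal cost and willingness to pay runs from 0 up to 55.
DWL = ½ × 55 × 165 = 4537.5.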